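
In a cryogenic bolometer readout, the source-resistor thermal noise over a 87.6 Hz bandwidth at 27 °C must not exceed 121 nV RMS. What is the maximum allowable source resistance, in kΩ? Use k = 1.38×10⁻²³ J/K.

10.1 kΩ

T = 27 °C + 273.15 = 300.15 K
Johnson–Nyquist: V_n = √(4kTRB) ⇒ R = V_n² / (4kTB)
4kTB = 4 × 1.38×10⁻²³ × 300.15 × 8.76×10¹ = 1.45×10⁻¹⁸
R = (1.21×10⁻⁷)² / 1.45×10⁻¹⁸ = 1.01×10⁴ Ω = 10.1 kΩ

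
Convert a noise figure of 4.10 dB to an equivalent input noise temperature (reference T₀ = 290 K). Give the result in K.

455 K

F = 10^(4.10/10) = 2.5704
T_e = (F − 1)·T₀ = (2.5704 − 1) × 290 = 455 K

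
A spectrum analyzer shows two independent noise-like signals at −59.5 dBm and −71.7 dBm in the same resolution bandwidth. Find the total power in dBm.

−59.2 dBm

Convert to linear, add, convert back:
P₁ = 1.12×10⁻⁹ W, P₂ = 6.76×10⁻¹¹ W
P_tot = 1.19×10⁻⁹ W → 10 log₁₀(P_tot / 10⁻³) = −59.2 dBm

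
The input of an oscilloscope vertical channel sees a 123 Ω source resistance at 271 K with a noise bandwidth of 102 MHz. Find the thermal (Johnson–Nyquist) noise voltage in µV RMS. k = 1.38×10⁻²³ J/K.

V_n = √(4kTRB)
4kTRB = 4 × 1.38×10⁻²³ × 271 × 1.23×10² × 1.02×10⁸ = 1.88×10⁻¹⁰ V²
V_n = √(1.88×10⁻¹⁰) = 1.37×10⁻⁵ V = 13.7 µV

13.7 µV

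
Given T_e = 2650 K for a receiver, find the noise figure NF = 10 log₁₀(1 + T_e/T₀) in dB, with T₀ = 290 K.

F = 1 + T_e/T₀ = 1 + 2650/290 = 10.1379
NF = 10 log₁₀(10.1379) = 10.06 dB

10.06 dB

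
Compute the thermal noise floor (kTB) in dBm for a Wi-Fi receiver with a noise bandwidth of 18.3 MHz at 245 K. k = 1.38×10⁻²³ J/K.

−102.1 dBm

P_n = kTB = 1.38×10⁻²³ × 245 × 1.83×10⁷ = 6.19×10⁻¹⁴ W
In dBm: 10 log₁₀(6.19×10⁻¹⁴ / 10⁻³) = −102.1 dBm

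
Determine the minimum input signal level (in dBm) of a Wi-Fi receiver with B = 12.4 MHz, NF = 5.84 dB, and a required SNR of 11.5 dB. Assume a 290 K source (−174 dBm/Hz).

−85.7 dBm

Sensitivity = −174 + 10 log₁₀(B) + NF + SNR_min
= −174 + 70.93 + 5.84 + 11.5
= −85.73 dBm → −85.7 dBm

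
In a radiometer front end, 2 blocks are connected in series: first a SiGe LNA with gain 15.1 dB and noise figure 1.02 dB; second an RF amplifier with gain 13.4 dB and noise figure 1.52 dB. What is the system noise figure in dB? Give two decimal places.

1.06 dB

Convert to linear (a loss of L dB is a gain of −L dB): F_i = 10^(NF_i/10), G_i = 10^(G_i,dB/10)
  Stage 1: F_1 = 10^(1.02/10) = 1.265, G_1 = 10^(15.1/10) = 32.36
  Stage 2: F_2 = 10^(1.52/10) = 1.419, G_2 = 10^(13.4/10) = 21.88
Friis cascade:
  F = 1.265 + (1.419 − 1)/32.36 = 1.278
NF = 10 log₁₀(1.278) = 1.06 dB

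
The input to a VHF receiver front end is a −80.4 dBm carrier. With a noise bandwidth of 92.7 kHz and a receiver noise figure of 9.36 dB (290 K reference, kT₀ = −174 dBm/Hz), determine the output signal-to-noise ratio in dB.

34.6 dB

Noise floor: N = −174 + 10 log₁₀(B) + NF
10 log₁₀(9.27×10⁴) = 49.67 dB
N = −174 + 49.67 + 9.36 = −114.97 dBm
SNR = P_sig − N = −80.4 − (−114.97) = 34.57 dB → 34.6 dB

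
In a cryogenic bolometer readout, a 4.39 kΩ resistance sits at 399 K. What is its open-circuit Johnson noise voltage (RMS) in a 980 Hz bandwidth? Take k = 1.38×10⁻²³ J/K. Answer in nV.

308 nV

V_n = √(4kTRB)
4kTRB = 4 × 1.38×10⁻²³ × 399 × 4.39×10³ × 9.80×10² = 9.48×10⁻¹⁴ V²
V_n = √(9.48×10⁻¹⁴) = 3.08×10⁻⁷ V = 308 nV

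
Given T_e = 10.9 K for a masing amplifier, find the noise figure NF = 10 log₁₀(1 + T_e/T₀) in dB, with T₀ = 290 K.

F = 1 + T_e/T₀ = 1 + 10.9/290 = 1.03759
NF = 10 log₁₀(1.03759) = 0.160 dB

0.160 dB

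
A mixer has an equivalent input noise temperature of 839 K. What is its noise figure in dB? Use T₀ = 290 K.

F = 1 + T_e/T₀ = 1 + 839/290 = 3.8931
NF = 10 log₁₀(3.8931) = 5.90 dB

5.90 dB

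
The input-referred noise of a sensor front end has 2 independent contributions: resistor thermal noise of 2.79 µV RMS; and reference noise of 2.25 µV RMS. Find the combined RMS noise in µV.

3.58 µV

Uncorrelated sources add in power (mean-square): V_tot = √(ΣV_i²)
V_tot = √[(2.79×10⁻⁶)² + (2.25×10⁻⁶)²] = 3.58×10⁻⁶ V = 3.58 µV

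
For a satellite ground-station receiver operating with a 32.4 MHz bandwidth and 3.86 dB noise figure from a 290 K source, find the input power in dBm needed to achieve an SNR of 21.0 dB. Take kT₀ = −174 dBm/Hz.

−74.0 dBm

Sensitivity = −174 + 10 log₁₀(B) + NF + SNR_min
= −174 + 75.11 + 3.86 + 21.0
= −74.03 dBm → −74.0 dBm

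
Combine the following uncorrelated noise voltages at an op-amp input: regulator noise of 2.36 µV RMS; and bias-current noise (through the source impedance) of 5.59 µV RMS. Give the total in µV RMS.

6.07 µV

Uncorrelated sources add in power (mean-square): V_tot = √(ΣV_i²)
V_tot = √[(2.36×10⁻⁶)² + (5.59×10⁻⁶)²] = 6.07×10⁻⁶ V = 6.07 µV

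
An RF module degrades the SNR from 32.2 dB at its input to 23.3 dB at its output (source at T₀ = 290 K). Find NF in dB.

8.9 dB

NF (dB) = SNR_in(dB) − SNR_out(dB) when the source is at T₀
NF = 32.2 − 23.3 = 8.9 dB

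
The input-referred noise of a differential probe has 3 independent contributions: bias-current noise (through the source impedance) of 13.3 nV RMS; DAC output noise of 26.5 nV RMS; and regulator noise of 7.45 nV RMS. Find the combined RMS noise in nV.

30.6 nV

Uncorrelated sources add in power (mean-square): V_tot = √(ΣV_i²)
V_tot = √[(1.33×10⁻⁸)² + (2.65×10⁻⁸)² + (7.45×10⁻⁹)²] = 3.06×10⁻⁸ V = 30.6 nV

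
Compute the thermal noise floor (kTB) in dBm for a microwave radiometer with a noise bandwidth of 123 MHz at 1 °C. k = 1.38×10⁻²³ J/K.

T = 1 °C + 273.15 = 274.15 K
P_n = kTB = 1.38×10⁻²³ × 274.15 × 1.23×10⁸ = 4.65×10⁻¹³ W
In dBm: 10 log₁₀(4.65×10⁻¹³ / 10⁻³) = −93.3 dBm

−93.3 dBm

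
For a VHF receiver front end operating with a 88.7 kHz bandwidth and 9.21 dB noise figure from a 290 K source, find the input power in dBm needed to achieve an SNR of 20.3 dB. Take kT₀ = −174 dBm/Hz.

−95.0 dBm

Sensitivity = −174 + 10 log₁₀(B) + NF + SNR_min
= −174 + 49.48 + 9.21 + 20.3
= −95.01 dBm → −95.0 dBm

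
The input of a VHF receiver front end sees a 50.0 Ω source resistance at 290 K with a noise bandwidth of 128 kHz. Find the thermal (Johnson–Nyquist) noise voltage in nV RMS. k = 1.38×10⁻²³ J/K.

V_n = √(4kTRB)
4kTRB = 4 × 1.38×10⁻²³ × 290 × 5.00×10¹ × 1.28×10⁵ = 1.02×10⁻¹³ V²
V_n = √(1.02×10⁻¹³) = 3.20×10⁻⁷ V = 320 nV

320 nV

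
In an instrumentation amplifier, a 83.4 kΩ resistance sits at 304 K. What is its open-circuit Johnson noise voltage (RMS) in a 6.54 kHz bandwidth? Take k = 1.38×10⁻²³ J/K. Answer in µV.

3.03 µV

V_n = √(4kTRB)
4kTRB = 4 × 1.38×10⁻²³ × 304 × 8.34×10⁴ × 6.54×10³ = 9.15×10⁻¹² V²
V_n = √(9.15×10⁻¹²) = 3.03×10⁻⁶ V = 3.03 µV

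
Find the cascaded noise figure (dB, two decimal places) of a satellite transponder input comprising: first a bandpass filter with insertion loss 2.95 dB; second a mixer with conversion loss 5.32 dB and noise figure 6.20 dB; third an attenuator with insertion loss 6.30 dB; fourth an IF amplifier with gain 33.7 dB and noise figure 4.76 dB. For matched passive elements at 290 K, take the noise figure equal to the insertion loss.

19.41 dB

Convert to linear (a loss of L dB is a gain of −L dB): F_i = 10^(NF_i/10), G_i = 10^(G_i,dB/10)
  Stage 1: F_1 = 10^(2.95/10) = 1.972, G_1 = 10^(−2.95/10) = 0.5070
  Stage 2: F_2 = 10^(6.20/10) = 4.169, G_2 = 10^(−5.32/10) = 0.2938
  Stage 3: F_3 = 10^(6.30/10) = 4.266, G_3 = 10^(−6.30/10) = 0.2344
  Stage 4: F_4 = 10^(4.76/10) = 2.992, G_4 = 10^(33.7/10) = 2344
Friis cascade:
  F = 1.972 + (4.169 − 1)/0.5070 + (4.266 − 1)/0.1489 + (2.992 − 1)/0.03491 = 87.21
NF = 10 log₁₀(87.21) = 19.41 dB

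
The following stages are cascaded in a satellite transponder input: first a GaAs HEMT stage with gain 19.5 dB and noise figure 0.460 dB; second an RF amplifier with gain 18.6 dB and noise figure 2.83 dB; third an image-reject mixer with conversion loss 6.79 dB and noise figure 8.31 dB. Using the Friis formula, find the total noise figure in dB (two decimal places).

0.50 dB

Convert to linear (a loss of L dB is a gain of −L dB): F_i = 10^(NF_i/10), G_i = 10^(G_i,dB/10)
  Stage 1: F_1 = 10^(0.460/10) = 1.112, G_1 = 10^(19.5/10) = 89.13
  Stage 2: F_2 = 10^(2.83/10) = 1.919, G_2 = 10^(18.6/10) = 72.44
  Stage 3: F_3 = 10^(8.31/10) = 6.776, G_3 = 10^(−6.79/10) = 0.2094
Friis cascade:
  F = 1.112 + (1.919 − 1)/89.13 + (6.776 − 1)/6457 = 1.123
NF = 10 log₁₀(1.123) = 0.50 dB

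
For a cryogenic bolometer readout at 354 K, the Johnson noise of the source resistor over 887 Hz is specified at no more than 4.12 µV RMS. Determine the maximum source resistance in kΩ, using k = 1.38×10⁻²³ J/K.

Johnson–Nyquist: V_n = √(4kTRB) ⇒ R = V_n² / (4kTB)
4kTB = 4 × 1.38×10⁻²³ × 354 × 8.87×10² = 1.73×10⁻¹⁷
R = (4.12×10⁻⁶)² / 1.73×10⁻¹⁷ = 9.79×10⁵ Ω = 979 kΩ

979 kΩ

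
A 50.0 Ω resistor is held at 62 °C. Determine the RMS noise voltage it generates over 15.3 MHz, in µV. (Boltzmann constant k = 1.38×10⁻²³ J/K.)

3.76 µV

T = 62 °C + 273.15 = 335.15 K
V_n = √(4kTRB)
4kTRB = 4 × 1.38×10⁻²³ × 335.15 × 5.00×10¹ × 1.53×10⁷ = 1.42×10⁻¹¹ V²
V_n = √(1.42×10⁻¹¹) = 3.76×10⁻⁶ V = 3.76 µV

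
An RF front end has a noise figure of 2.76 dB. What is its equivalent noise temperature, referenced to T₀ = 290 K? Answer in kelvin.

F = 10^(2.76/10) = 1.88799
T_e = (F − 1)·T₀ = (1.88799 − 1) × 290 = 258 K

258 K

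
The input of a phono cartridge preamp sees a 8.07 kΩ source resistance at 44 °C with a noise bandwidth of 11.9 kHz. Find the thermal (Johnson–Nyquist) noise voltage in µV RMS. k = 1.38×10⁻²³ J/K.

1.30 µV

T = 44 °C + 273.15 = 317.15 K
V_n = √(4kTRB)
4kTRB = 4 × 1.38×10⁻²³ × 317.15 × 8.07×10³ × 1.19×10⁴ = 1.68×10⁻¹² V²
V_n = √(1.68×10⁻¹²) = 1.30×10⁻⁶ V = 1.30 µV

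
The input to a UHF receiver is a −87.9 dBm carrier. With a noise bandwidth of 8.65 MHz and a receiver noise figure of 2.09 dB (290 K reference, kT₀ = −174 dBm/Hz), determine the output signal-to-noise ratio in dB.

Noise floor: N = −174 + 10 log₁₀(B) + NF
10 log₁₀(8.65×10⁶) = 69.37 dB
N = −174 + 69.37 + 2.09 = −102.54 dBm
SNR = P_sig − N = −87.9 − (−102.54) = 14.64 dB → 14.6 dB

14.6 dB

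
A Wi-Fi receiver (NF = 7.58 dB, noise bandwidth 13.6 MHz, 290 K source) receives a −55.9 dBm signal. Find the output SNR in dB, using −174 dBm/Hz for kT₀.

39.2 dB

Noise floor: N = −174 + 10 log₁₀(B) + NF
10 log₁₀(1.36×10⁷) = 71.34 dB
N = −174 + 71.34 + 7.58 = −95.08 dBm
SNR = P_sig − N = −55.9 − (−95.08) = 39.18 dB → 39.2 dB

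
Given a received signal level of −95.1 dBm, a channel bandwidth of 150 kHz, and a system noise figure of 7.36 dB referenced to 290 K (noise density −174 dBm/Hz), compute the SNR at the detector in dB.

Noise floor: N = −174 + 10 log₁₀(B) + NF
10 log₁₀(1.50×10⁵) = 51.76 dB
N = −174 + 51.76 + 7.36 = −114.88 dBm
SNR = P_sig − N = −95.1 − (−114.88) = 19.78 dB → 19.8 dB

19.8 dB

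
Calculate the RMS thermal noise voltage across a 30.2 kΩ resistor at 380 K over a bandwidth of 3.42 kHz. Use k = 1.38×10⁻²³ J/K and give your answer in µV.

V_n = √(4kTRB)
4kTRB = 4 × 1.38×10⁻²³ × 380 × 3.02×10⁴ × 3.42×10³ = 2.17×10⁻¹² V²
V_n = √(2.17×10⁻¹²) = 1.47×10⁻⁶ V = 1.47 µV

1.47 µV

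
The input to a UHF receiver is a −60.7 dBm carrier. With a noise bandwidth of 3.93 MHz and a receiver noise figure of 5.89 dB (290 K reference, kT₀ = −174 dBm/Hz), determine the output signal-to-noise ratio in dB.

41.5 dB

Noise floor: N = −174 + 10 log₁₀(B) + NF
10 log₁₀(3.93×10⁶) = 65.94 dB
N = −174 + 65.94 + 5.89 = −102.17 dBm
SNR = P_sig − N = −60.7 − (−102.17) = 41.47 dB → 41.5 dB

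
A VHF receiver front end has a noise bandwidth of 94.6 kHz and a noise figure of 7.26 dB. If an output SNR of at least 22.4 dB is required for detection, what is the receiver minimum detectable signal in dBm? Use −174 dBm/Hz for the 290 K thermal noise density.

Sensitivity = −174 + 10 log₁₀(B) + NF + SNR_min
= −174 + 49.76 + 7.26 + 22.4
= −94.58 dBm → −94.6 dBm

−94.6 dBm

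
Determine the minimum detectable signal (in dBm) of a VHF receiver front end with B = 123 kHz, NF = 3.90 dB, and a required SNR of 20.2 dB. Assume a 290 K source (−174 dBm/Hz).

Sensitivity = −174 + 10 log₁₀(B) + NF + SNR_min
= −174 + 50.9 + 3.90 + 20.2
= −99.00 dBm → −99.0 dBm

−99.0 dBm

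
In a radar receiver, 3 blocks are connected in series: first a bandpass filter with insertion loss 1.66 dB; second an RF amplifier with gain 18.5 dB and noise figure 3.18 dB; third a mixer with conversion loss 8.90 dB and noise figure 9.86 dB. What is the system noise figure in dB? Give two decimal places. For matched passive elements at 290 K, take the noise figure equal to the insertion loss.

5.09 dB

Convert to linear (a loss of L dB is a gain of −L dB): F_i = 10^(NF_i/10), G_i = 10^(G_i,dB/10)
  Stage 1: F_1 = 10^(1.66/10) = 1.466, G_1 = 10^(−1.66/10) = 0.6823
  Stage 2: F_2 = 10^(3.18/10) = 2.080, G_2 = 10^(18.5/10) = 70.79
  Stage 3: F_3 = 10^(9.86/10) = 9.683, G_3 = 10^(−8.90/10) = 0.1288
Friis cascade:
  F = 1.466 + (2.080 − 1)/0.6823 + (9.683 − 1)/48.31 = 3.228
NF = 10 log₁₀(3.228) = 5.09 dB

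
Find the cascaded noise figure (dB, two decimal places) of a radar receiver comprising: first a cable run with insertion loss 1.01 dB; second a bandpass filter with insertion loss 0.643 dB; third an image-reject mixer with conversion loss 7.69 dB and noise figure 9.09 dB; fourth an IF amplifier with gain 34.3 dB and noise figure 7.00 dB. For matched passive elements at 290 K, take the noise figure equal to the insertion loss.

Convert to linear (a loss of L dB is a gain of −L dB): F_i = 10^(NF_i/10), G_i = 10^(G_i,dB/10)
  Stage 1: F_1 = 10^(1.01/10) = 1.262, G_1 = 10^(−1.01/10) = 0.7925
  Stage 2: F_2 = 10^(0.643/10) = 1.160, G_2 = 10^(−0.643/10) = 0.8624
  Stage 3: F_3 = 10^(9.09/10) = 8.110, G_3 = 10^(−7.69/10) = 0.1702
  Stage 4: F_4 = 10^(7.00/10) = 5.012, G_4 = 10^(34.3/10) = 2692
Friis cascade:
  F = 1.262 + (1.160 − 1)/0.7925 + (8.110 − 1)/0.6834 + (5.012 − 1)/0.1163 = 46.35
NF = 10 log₁₀(46.35) = 16.66 dB

16.66 dB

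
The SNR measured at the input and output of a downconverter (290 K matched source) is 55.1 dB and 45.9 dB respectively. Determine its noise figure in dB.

NF (dB) = SNR_in(dB) − SNR_out(dB) when the source is at T₀
NF = 55.1 − 45.9 = 9.2 dB

9.2 dB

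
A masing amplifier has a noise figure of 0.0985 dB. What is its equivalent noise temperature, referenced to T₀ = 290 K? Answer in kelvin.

F = 10^(0.0985/10) = 1.02294
T_e = (F − 1)·T₀ = (1.02294 − 1) × 290 = 6.65 K

6.65 K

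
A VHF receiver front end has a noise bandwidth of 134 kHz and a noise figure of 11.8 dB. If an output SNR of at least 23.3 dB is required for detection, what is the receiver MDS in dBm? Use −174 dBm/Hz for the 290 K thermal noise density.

−87.6 dBm

Sensitivity = −174 + 10 log₁₀(B) + NF + SNR_min
= −174 + 51.27 + 11.8 + 23.3
= −87.63 dBm → −87.6 dBm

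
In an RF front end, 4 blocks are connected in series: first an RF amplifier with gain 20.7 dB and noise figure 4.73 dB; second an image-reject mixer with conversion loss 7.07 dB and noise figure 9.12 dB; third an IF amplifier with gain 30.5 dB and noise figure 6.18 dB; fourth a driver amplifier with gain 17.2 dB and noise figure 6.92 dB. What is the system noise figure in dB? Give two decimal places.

5.01 dB

Convert to linear (a loss of L dB is a gain of −L dB): F_i = 10^(NF_i/10), G_i = 10^(G_i,dB/10)
  Stage 1: F_1 = 10^(4.73/10) = 2.972, G_1 = 10^(20.7/10) = 117.5
  Stage 2: F_2 = 10^(9.12/10) = 8.166, G_2 = 10^(−7.07/10) = 0.1963
  Stage 3: F_3 = 10^(6.18/10) = 4.150, G_3 = 10^(30.5/10) = 1122
  Stage 4: F_4 = 10^(6.92/10) = 4.920, G_4 = 10^(17.2/10) = 52.48
Friis cascade:
  F = 2.972 + (8.166 − 1)/117.5 + (4.150 − 1)/23.07 + (4.920 − 1)/2.588×10⁴ = 3.169
NF = 10 log₁₀(3.169) = 5.01 dB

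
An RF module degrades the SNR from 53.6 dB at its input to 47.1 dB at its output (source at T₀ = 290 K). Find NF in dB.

6.5 dB

NF (dB) = SNR_in(dB) − SNR_out(dB) when the source is at T₀
NF = 53.6 − 47.1 = 6.5 dB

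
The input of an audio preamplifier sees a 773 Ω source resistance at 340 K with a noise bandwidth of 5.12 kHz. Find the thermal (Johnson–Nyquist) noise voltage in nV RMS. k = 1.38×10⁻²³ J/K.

273 nV

V_n = √(4kTRB)
4kTRB = 4 × 1.38×10⁻²³ × 340 × 7.73×10² × 5.12×10³ = 7.43×10⁻¹⁴ V²
V_n = √(7.43×10⁻¹⁴) = 2.73×10⁻⁷ V = 273 nV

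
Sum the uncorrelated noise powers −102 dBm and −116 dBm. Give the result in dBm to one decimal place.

Convert to linear, add, convert back:
P₁ = 6.31×10⁻¹⁴ W, P₂ = 2.51×10⁻¹⁵ W
P_tot = 6.56×10⁻¹⁴ W → 10 log₁₀(P_tot / 10⁻³) = −101.8 dBm

−101.8 dBm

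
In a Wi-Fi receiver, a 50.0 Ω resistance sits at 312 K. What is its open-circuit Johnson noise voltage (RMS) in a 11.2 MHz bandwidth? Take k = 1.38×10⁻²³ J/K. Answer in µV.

V_n = √(4kTRB)
4kTRB = 4 × 1.38×10⁻²³ × 312 × 5.00×10¹ × 1.12×10⁷ = 9.64×10⁻¹² V²
V_n = √(9.64×10⁻¹²) = 3.11×10⁻⁶ V = 3.11 µV

3.11 µV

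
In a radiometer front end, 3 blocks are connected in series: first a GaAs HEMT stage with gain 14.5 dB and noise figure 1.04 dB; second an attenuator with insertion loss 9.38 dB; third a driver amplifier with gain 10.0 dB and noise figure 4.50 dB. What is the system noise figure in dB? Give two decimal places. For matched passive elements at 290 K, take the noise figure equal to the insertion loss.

3.23 dB

Convert to linear (a loss of L dB is a gain of −L dB): F_i = 10^(NF_i/10), G_i = 10^(G_i,dB/10)
  Stage 1: F_1 = 10^(1.04/10) = 1.271, G_1 = 10^(14.5/10) = 28.18
  Stage 2: F_2 = 10^(9.38/10) = 8.670, G_2 = 10^(−9.38/10) = 0.1153
  Stage 3: F_3 = 10^(4.50/10) = 2.818, G_3 = 10^(10.0/10) = 10.00
Friis cascade:
  F = 1.271 + (8.670 − 1)/28.18 + (2.818 − 1)/3.251 = 2.102
NF = 10 log₁₀(2.102) = 3.23 dB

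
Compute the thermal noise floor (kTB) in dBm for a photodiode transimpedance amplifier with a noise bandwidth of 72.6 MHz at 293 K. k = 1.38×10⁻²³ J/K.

P_n = kTB = 1.38×10⁻²³ × 293 × 7.26×10⁷ = 2.94×10⁻¹³ W
In dBm: 10 log₁₀(2.94×10⁻¹³ / 10⁻³) = −95.3 dBm

−95.3 dBm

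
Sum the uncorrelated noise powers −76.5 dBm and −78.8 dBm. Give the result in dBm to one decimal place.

Convert to linear, add, convert back:
P₁ = 2.24×10⁻¹¹ W, P₂ = 1.32×10⁻¹¹ W
P_tot = 3.56×10⁻¹¹ W → 10 log₁₀(P_tot / 10⁻³) = −74.5 dBm

−74.5 dBm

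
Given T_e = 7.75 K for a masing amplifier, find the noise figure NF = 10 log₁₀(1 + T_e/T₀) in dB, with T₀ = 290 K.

0.115 dB

F = 1 + T_e/T₀ = 1 + 7.75/290 = 1.02672
NF = 10 log₁₀(1.02672) = 0.115 dB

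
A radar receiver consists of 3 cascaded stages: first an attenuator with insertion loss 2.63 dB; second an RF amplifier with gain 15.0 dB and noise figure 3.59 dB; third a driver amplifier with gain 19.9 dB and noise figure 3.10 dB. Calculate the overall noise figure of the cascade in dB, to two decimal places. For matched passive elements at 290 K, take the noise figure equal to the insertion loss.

Convert to linear (a loss of L dB is a gain of −L dB): F_i = 10^(NF_i/10), G_i = 10^(G_i,dB/10)
  Stage 1: F_1 = 10^(2.63/10) = 1.832, G_1 = 10^(−2.63/10) = 0.5458
  Stage 2: F_2 = 10^(3.59/10) = 2.286, G_2 = 10^(15.0/10) = 31.62
  Stage 3: F_3 = 10^(3.10/10) = 2.042, G_3 = 10^(19.9/10) = 97.72
Friis cascade:
  F = 1.832 + (2.286 − 1)/0.5458 + (2.042 − 1)/17.26 = 4.248
NF = 10 log₁₀(4.248) = 6.28 dB

6.28 dB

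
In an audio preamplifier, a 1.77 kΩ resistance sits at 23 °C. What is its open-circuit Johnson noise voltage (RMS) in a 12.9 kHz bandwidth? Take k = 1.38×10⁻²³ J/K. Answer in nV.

T = 23 °C + 273.15 = 296.15 K
V_n = √(4kTRB)
4kTRB = 4 × 1.38×10⁻²³ × 296.15 × 1.77×10³ × 1.29×10⁴ = 3.73×10⁻¹³ V²
V_n = √(3.73×10⁻¹³) = 6.11×10⁻⁷ V = 611 nV

611 nV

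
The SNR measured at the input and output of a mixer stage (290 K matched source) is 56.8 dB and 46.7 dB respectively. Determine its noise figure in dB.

NF (dB) = SNR_in(dB) − SNR_out(dB) when the source is at T₀
NF = 56.8 − 46.7 = 10.1 dB

10.1 dB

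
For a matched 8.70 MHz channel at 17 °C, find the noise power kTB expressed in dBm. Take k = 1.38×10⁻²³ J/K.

−104.6 dBm

T = 17 °C + 273.15 = 290.15 K
P_n = kTB = 1.38×10⁻²³ × 290.15 × 8.70×10⁶ = 3.48×10⁻¹⁴ W
In dBm: 10 log₁₀(3.48×10⁻¹⁴ / 10⁻³) = −104.6 dBm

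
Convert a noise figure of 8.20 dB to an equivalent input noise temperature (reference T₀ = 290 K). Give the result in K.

F = 10^(8.20/10) = 6.60693
T_e = (F − 1)·T₀ = (6.60693 − 1) × 290 = 1626 K

1626 K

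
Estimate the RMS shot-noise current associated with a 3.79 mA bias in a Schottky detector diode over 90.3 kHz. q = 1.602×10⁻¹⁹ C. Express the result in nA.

10.5 nA

I_n = √(2qI·B)
2qI·B = 2 × 1.602×10⁻¹⁹ × 3.79×10⁻³ × 9.03×10⁴ = 1.10×10⁻¹⁶ A²
I_n = √(1.10×10⁻¹⁶) = 1.05×10⁻⁸ A = 10.5 nA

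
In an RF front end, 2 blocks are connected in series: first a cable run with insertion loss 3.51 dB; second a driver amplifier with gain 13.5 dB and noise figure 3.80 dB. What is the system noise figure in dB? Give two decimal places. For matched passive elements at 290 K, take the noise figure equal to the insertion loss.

Convert to linear (a loss of L dB is a gain of −L dB): F_i = 10^(NF_i/10), G_i = 10^(G_i,dB/10)
  Stage 1: F_1 = 10^(3.51/10) = 2.244, G_1 = 10^(−3.51/10) = 0.4457
  Stage 2: F_2 = 10^(3.80/10) = 2.399, G_2 = 10^(13.5/10) = 22.39
Friis cascade:
  F = 2.244 + (2.399 − 1)/0.4457 = 5.383
NF = 10 log₁₀(5.383) = 7.31 dB

7.31 dB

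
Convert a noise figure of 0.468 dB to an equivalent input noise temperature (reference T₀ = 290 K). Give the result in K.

33.0 K

F = 10^(0.468/10) = 1.11378
T_e = (F − 1)·T₀ = (1.11378 − 1) × 290 = 33.0 K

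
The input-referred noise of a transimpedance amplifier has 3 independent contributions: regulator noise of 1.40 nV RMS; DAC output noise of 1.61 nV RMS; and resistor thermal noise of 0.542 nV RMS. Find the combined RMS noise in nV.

2.20 nV

Uncorrelated sources add in power (mean-square): V_tot = √(ΣV_i²)
V_tot = √[(1.40×10⁻⁹)² + (1.61×10⁻⁹)² + (5.42×10⁻¹⁰)²] = 2.20×10⁻⁹ V = 2.20 nV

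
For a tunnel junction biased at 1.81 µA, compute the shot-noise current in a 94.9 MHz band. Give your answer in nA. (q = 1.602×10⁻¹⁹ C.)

7.42 nA

I_n = √(2qI·B)
2qI·B = 2 × 1.602×10⁻¹⁹ × 1.81×10⁻⁶ × 9.49×10⁷ = 5.50×10⁻¹⁷ A²
I_n = √(5.50×10⁻¹⁷) = 7.42×10⁻⁹ A = 7.42 nA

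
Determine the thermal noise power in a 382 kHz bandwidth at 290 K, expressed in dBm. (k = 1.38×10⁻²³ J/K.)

P_n = kTB = 1.38×10⁻²³ × 290 × 3.82×10⁵ = 1.53×10⁻¹⁵ W
In dBm: 10 log₁₀(1.53×10⁻¹⁵ / 10⁻³) = −118.2 dBm

−118.2 dBm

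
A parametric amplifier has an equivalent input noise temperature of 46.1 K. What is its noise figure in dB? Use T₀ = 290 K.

0.641 dB

F = 1 + T_e/T₀ = 1 + 46.1/290 = 1.15897
NF = 10 log₁₀(1.15897) = 0.641 dB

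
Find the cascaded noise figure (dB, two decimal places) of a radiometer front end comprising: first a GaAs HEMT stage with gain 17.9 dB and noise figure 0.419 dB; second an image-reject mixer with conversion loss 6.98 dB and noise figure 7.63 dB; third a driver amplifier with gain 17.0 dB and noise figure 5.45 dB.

Convert to linear (a loss of L dB is a gain of −L dB): F_i = 10^(NF_i/10), G_i = 10^(G_i,dB/10)
  Stage 1: F_1 = 10^(0.419/10) = 1.101, G_1 = 10^(17.9/10) = 61.66
  Stage 2: F_2 = 10^(7.63/10) = 5.794, G_2 = 10^(−6.98/10) = 0.2004
  Stage 3: F_3 = 10^(5.45/10) = 3.508, G_3 = 10^(17.0/10) = 50.12
Friis cascade:
  F = 1.101 + (5.794 − 1)/61.66 + (3.508 − 1)/12.36 = 1.382
NF = 10 log₁₀(1.382) = 1.40 dB

1.40 dB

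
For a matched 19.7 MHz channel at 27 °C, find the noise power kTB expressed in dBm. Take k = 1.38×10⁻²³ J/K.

T = 27 °C + 273.15 = 300.15 K
P_n = kTB = 1.38×10⁻²³ × 300.15 × 1.97×10⁷ = 8.16×10⁻¹⁴ W
In dBm: 10 log₁₀(8.16×10⁻¹⁴ / 10⁻³) = −100.9 dBm

−100.9 dBm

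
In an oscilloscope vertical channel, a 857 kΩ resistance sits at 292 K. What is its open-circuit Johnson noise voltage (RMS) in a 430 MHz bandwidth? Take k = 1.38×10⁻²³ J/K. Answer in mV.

V_n = √(4kTRB)
4kTRB = 4 × 1.38×10⁻²³ × 292 × 8.57×10⁵ × 4.30×10⁸ = 5.94×10⁻⁶ V²
V_n = √(5.94×10⁻⁶) = 2.44×10⁻³ V = 2.44 mV

2.44 mV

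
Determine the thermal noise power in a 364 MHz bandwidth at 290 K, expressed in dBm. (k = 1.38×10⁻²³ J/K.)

P_n = kTB = 1.38×10⁻²³ × 290 × 3.64×10⁸ = 1.46×10⁻¹² W
In dBm: 10 log₁₀(1.46×10⁻¹² / 10⁻³) = −88.4 dBm

−88.4 dBm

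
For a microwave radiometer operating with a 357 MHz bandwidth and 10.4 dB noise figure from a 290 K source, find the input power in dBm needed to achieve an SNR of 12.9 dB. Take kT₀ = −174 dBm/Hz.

Sensitivity = −174 + 10 log₁₀(B) + NF + SNR_min
= −174 + 85.53 + 10.4 + 12.9
= −65.17 dBm → −65.2 dBm

−65.2 dBm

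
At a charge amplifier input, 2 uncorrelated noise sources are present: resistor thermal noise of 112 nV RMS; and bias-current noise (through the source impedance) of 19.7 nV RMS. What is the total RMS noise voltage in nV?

114 nV

Uncorrelated sources add in power (mean-square): V_tot = √(ΣV_i²)
V_tot = √[(1.12×10⁻⁷)² + (1.97×10⁻⁸)²] = 1.14×10⁻⁷ V = 114 nV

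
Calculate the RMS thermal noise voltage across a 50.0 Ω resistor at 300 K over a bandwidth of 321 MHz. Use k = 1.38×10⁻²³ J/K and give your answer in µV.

16.3 µV

V_n = √(4kTRB)
4kTRB = 4 × 1.38×10⁻²³ × 300 × 5.00×10¹ × 3.21×10⁸ = 2.66×10⁻¹⁰ V²
V_n = √(2.66×10⁻¹⁰) = 1.63×10⁻⁵ V = 16.3 µV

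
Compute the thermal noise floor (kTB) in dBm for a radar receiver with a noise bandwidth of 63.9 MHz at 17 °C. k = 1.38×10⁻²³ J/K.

−95.9 dBm

T = 17 °C + 273.15 = 290.15 K
P_n = kTB = 1.38×10⁻²³ × 290.15 × 6.39×10⁷ = 2.56×10⁻¹³ W
In dBm: 10 log₁₀(2.56×10⁻¹³ / 10⁻³) = −95.9 dBm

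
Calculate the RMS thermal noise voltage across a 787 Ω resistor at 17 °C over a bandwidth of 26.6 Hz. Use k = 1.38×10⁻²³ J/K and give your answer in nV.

18.3 nV

T = 17 °C + 273.15 = 290.15 K
V_n = √(4kTRB)
4kTRB = 4 × 1.38×10⁻²³ × 290.15 × 7.87×10² × 2.66×10¹ = 3.35×10⁻¹⁶ V²
V_n = √(3.35×10⁻¹⁶) = 1.83×10⁻⁸ V = 18.3 nV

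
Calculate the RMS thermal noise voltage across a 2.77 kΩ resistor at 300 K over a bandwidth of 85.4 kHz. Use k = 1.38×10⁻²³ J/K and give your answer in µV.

1.98 µV

V_n = √(4kTRB)
4kTRB = 4 × 1.38×10⁻²³ × 300 × 2.77×10³ × 8.54×10⁴ = 3.92×10⁻¹² V²
V_n = √(3.92×10⁻¹²) = 1.98×10⁻⁶ V = 1.98 µV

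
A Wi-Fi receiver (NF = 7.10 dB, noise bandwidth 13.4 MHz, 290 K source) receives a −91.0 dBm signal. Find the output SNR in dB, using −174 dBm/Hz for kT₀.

4.6 dB

Noise floor: N = −174 + 10 log₁₀(B) + NF
10 log₁₀(1.34×10⁷) = 71.27 dB
N = −174 + 71.27 + 7.10 = −95.63 dBm
SNR = P_sig − N = −91.0 − (−95.63) = 4.63 dB → 4.6 dB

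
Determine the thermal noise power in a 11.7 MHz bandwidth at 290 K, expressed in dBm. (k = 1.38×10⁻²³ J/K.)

P_n = kTB = 1.38×10⁻²³ × 290 × 1.17×10⁷ = 4.68×10⁻¹⁴ W
In dBm: 10 log₁₀(4.68×10⁻¹⁴ / 10⁻³) = −103.3 dBm

−103.3 dBm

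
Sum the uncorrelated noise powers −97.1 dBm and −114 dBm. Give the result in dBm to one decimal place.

−97.0 dBm

Convert to linear, add, convert back:
P₁ = 1.95×10⁻¹³ W, P₂ = 3.98×10⁻¹⁵ W
P_tot = 1.99×10⁻¹³ W → 10 log₁₀(P_tot / 10⁻³) = −97.0 dBm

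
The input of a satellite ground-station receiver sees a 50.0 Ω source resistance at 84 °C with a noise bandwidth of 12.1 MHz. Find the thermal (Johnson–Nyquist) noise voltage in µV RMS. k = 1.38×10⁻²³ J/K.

T = 84 °C + 273.15 = 357.15 K
V_n = √(4kTRB)
4kTRB = 4 × 1.38×10⁻²³ × 357.15 × 5.00×10¹ × 1.21×10⁷ = 1.19×10⁻¹¹ V²
V_n = √(1.19×10⁻¹¹) = 3.45×10⁻⁶ V = 3.45 µV

3.45 µV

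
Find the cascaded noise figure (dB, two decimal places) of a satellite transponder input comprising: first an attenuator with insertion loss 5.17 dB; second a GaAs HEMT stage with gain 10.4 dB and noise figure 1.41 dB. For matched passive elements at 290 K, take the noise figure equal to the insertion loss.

Convert to linear (a loss of L dB is a gain of −L dB): F_i = 10^(NF_i/10), G_i = 10^(G_i,dB/10)
  Stage 1: F_1 = 10^(5.17/10) = 3.289, G_1 = 10^(−5.17/10) = 0.3041
  Stage 2: F_2 = 10^(1.41/10) = 1.384, G_2 = 10^(10.4/10) = 10.96
Friis cascade:
  F = 3.289 + (1.384 − 1)/0.3041 = 4.550
NF = 10 log₁₀(4.550) = 6.58 dB

6.58 dB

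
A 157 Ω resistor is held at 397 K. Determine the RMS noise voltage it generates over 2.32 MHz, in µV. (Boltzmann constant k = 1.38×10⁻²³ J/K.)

V_n = √(4kTRB)
4kTRB = 4 × 1.38×10⁻²³ × 397 × 1.57×10² × 2.32×10⁶ = 7.98×10⁻¹² V²
V_n = √(7.98×10⁻¹²) = 2.83×10⁻⁶ V = 2.83 µV

2.83 µV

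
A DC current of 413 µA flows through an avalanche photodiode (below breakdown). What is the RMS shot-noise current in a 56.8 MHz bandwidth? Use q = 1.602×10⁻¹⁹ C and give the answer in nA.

I_n = √(2qI·B)
2qI·B = 2 × 1.602×10⁻¹⁹ × 4.13×10⁻⁴ × 5.68×10⁷ = 7.52×10⁻¹⁵ A²
I_n = √(7.52×10⁻¹⁵) = 8.67×10⁻⁸ A = 86.7 nA

86.7 nA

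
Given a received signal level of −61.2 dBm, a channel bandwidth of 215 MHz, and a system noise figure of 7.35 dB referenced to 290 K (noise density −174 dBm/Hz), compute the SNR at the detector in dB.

Noise floor: N = −174 + 10 log₁₀(B) + NF
10 log₁₀(2.15×10⁸) = 83.32 dB
N = −174 + 83.32 + 7.35 = −83.33 dBm
SNR = P_sig − N = −61.2 − (−83.33) = 22.13 dB → 22.1 dB

22.1 dB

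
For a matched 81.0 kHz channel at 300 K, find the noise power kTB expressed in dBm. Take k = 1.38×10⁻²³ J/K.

P_n = kTB = 1.38×10⁻²³ × 300 × 8.10×10⁴ = 3.35×10⁻¹⁶ W
In dBm: 10 log₁₀(3.35×10⁻¹⁶ / 10⁻³) = −124.7 dBm

−124.7 dBm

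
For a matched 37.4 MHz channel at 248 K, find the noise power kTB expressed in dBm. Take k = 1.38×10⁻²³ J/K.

−98.9 dBm

P_n = kTB = 1.38×10⁻²³ × 248 × 3.74×10⁷ = 1.28×10⁻¹³ W
In dBm: 10 log₁₀(1.28×10⁻¹³ / 10⁻³) = −98.9 dBm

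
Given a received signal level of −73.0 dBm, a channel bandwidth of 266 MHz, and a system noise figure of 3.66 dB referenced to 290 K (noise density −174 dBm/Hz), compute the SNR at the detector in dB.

13.1 dB

Noise floor: N = −174 + 10 log₁₀(B) + NF
10 log₁₀(2.66×10⁸) = 84.25 dB
N = −174 + 84.25 + 3.66 = −86.09 dBm
SNR = P_sig − N = −73.0 − (−86.09) = 13.09 dB → 13.1 dB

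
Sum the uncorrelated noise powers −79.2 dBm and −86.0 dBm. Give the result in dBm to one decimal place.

Convert to linear, add, convert back:
P₁ = 1.20×10⁻¹¹ W, P₂ = 2.51×10⁻¹² W
P_tot = 1.45×10⁻¹¹ W → 10 log₁₀(P_tot / 10⁻³) = −78.4 dBm

−78.4 dBm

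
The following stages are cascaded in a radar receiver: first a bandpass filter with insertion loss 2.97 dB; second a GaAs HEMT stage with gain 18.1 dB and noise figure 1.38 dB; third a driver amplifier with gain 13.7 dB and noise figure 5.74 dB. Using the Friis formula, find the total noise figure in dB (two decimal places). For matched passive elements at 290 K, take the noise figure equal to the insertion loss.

Convert to linear (a loss of L dB is a gain of −L dB): F_i = 10^(NF_i/10), G_i = 10^(G_i,dB/10)
  Stage 1: F_1 = 10^(2.97/10) = 1.982, G_1 = 10^(−2.97/10) = 0.5047
  Stage 2: F_2 = 10^(1.38/10) = 1.374, G_2 = 10^(18.1/10) = 64.57
  Stage 3: F_3 = 10^(5.74/10) = 3.750, G_3 = 10^(13.7/10) = 23.44
Friis cascade:
  F = 1.982 + (1.374 − 1)/0.5047 + (3.750 − 1)/32.58 = 2.807
NF = 10 log₁₀(2.807) = 4.48 dB

4.48 dB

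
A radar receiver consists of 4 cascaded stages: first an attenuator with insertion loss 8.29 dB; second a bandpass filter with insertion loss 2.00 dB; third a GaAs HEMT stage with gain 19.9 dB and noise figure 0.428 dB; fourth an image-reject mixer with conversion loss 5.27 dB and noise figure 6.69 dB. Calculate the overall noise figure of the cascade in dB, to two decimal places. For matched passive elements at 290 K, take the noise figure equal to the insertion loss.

10.86 dB

Convert to linear (a loss of L dB is a gain of −L dB): F_i = 10^(NF_i/10), G_i = 10^(G_i,dB/10)
  Stage 1: F_1 = 10^(8.29/10) = 6.745, G_1 = 10^(−8.29/10) = 0.1483
  Stage 2: F_2 = 10^(2.00/10) = 1.585, G_2 = 10^(−2.00/10) = 0.6310
  Stage 3: F_3 = 10^(0.428/10) = 1.104, G_3 = 10^(19.9/10) = 97.72
  Stage 4: F_4 = 10^(6.69/10) = 4.667, G_4 = 10^(−5.27/10) = 0.2972
Friis cascade:
  F = 6.745 + (1.585 − 1)/0.1483 + (1.104 − 1)/0.09354 + (4.667 − 1)/9.141 = 12.20
NF = 10 log₁₀(12.20) = 10.86 dB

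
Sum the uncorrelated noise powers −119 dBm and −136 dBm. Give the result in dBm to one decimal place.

Convert to linear, add, convert back:
P₁ = 1.26×10⁻¹⁵ W, P₂ = 2.51×10⁻¹⁷ W
P_tot = 1.28×10⁻¹⁵ W → 10 log₁₀(P_tot / 10⁻³) = −118.9 dBm

−118.9 dBm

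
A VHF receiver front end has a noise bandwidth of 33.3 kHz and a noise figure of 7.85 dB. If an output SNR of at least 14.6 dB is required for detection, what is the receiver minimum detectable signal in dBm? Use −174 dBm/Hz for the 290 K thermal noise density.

−106.3 dBm

Sensitivity = −174 + 10 log₁₀(B) + NF + SNR_min
= −174 + 45.22 + 7.85 + 14.6
= −106.33 dBm → −106.3 dBm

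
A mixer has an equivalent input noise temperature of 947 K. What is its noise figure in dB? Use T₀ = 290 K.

6.30 dB

F = 1 + T_e/T₀ = 1 + 947/290 = 4.26552
NF = 10 log₁₀(4.26552) = 6.30 dB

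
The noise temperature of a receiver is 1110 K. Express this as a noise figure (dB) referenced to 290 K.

6.84 dB

F = 1 + T_e/T₀ = 1 + 1110/290 = 4.82759
NF = 10 log₁₀(4.82759) = 6.84 dB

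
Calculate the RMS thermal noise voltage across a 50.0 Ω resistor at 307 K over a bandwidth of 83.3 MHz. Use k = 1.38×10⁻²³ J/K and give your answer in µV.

8.40 µV

V_n = √(4kTRB)
4kTRB = 4 × 1.38×10⁻²³ × 307 × 5.00×10¹ × 8.33×10⁷ = 7.06×10⁻¹¹ V²
V_n = √(7.06×10⁻¹¹) = 8.40×10⁻⁶ V = 8.40 µV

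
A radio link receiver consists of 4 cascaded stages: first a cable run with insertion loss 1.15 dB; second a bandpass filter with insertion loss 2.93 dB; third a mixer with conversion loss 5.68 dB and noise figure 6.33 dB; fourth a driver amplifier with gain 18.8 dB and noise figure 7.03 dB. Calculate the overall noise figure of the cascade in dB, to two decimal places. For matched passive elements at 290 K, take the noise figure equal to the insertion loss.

16.93 dB

Convert to linear (a loss of L dB is a gain of −L dB): F_i = 10^(NF_i/10), G_i = 10^(G_i,dB/10)
  Stage 1: F_1 = 10^(1.15/10) = 1.303, G_1 = 10^(−1.15/10) = 0.7674
  Stage 2: F_2 = 10^(2.93/10) = 1.963, G_2 = 10^(−2.93/10) = 0.5093
  Stage 3: F_3 = 10^(6.33/10) = 4.295, G_3 = 10^(−5.68/10) = 0.2704
  Stage 4: F_4 = 10^(7.03/10) = 5.047, G_4 = 10^(18.8/10) = 75.86
Friis cascade:
  F = 1.303 + (1.963 − 1)/0.7674 + (4.295 − 1)/0.3908 + (5.047 − 1)/0.1057 = 49.28
NF = 10 log₁₀(49.28) = 16.93 dB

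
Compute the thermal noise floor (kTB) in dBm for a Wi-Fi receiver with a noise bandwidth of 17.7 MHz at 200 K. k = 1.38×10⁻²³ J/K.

P_n = kTB = 1.38×10⁻²³ × 200 × 1.77×10⁷ = 4.89×10⁻¹⁴ W
In dBm: 10 log₁₀(4.89×10⁻¹⁴ / 10⁻³) = −103.1 dBm

−103.1 dBm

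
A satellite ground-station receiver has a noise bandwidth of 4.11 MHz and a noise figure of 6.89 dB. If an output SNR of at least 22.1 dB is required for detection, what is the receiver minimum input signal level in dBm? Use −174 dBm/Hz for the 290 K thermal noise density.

−78.9 dBm

Sensitivity = −174 + 10 log₁₀(B) + NF + SNR_min
= −174 + 66.14 + 6.89 + 22.1
= −78.87 dBm → −78.9 dBm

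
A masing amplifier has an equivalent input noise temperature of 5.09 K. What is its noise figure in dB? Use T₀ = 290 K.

F = 1 + T_e/T₀ = 1 + 5.09/290 = 1.01755
NF = 10 log₁₀(1.01755) = 0.076 dB

0.076 dB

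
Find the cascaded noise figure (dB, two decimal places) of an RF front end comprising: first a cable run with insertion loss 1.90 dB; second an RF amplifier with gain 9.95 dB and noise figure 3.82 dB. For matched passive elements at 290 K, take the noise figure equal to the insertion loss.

5.72 dB

Convert to linear (a loss of L dB is a gain of −L dB): F_i = 10^(NF_i/10), G_i = 10^(G_i,dB/10)
  Stage 1: F_1 = 10^(1.90/10) = 1.549, G_1 = 10^(−1.90/10) = 0.6457
  Stage 2: F_2 = 10^(3.82/10) = 2.410, G_2 = 10^(9.95/10) = 9.886
Friis cascade:
  F = 1.549 + (2.410 − 1)/0.6457 = 3.733
NF = 10 log₁₀(3.733) = 5.72 dB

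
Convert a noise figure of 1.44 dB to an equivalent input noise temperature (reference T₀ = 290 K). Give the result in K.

114 K

F = 10^(1.44/10) = 1.39316
T_e = (F − 1)·T₀ = (1.39316 − 1) × 290 = 114 K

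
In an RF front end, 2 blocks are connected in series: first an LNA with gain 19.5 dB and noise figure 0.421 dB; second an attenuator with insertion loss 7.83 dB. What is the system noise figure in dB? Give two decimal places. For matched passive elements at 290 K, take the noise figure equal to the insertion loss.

0.64 dB

Convert to linear (a loss of L dB is a gain of −L dB): F_i = 10^(NF_i/10), G_i = 10^(G_i,dB/10)
  Stage 1: F_1 = 10^(0.421/10) = 1.102, G_1 = 10^(19.5/10) = 89.13
  Stage 2: F_2 = 10^(7.83/10) = 6.067, G_2 = 10^(−7.83/10) = 0.1648
Friis cascade:
  F = 1.102 + (6.067 − 1)/89.13 = 1.159
NF = 10 log₁₀(1.159) = 0.64 dB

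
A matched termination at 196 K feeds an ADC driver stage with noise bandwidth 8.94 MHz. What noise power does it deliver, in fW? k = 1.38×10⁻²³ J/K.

P_n = kTB = 1.38×10⁻²³ × 196 × 8.94×10⁶ = 2.42×10⁻¹⁴ W = 24.2 fW

24.2 fW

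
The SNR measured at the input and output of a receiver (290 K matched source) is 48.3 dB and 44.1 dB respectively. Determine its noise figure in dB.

4.2 dB

NF (dB) = SNR_in(dB) − SNR_out(dB) when the source is at T₀
NF = 48.3 − 44.1 = 4.2 dB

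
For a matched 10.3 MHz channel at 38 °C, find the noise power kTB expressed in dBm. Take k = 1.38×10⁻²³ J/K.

−103.5 dBm

T = 38 °C + 273.15 = 311.15 K
P_n = kTB = 1.38×10⁻²³ × 311.15 × 1.03×10⁷ = 4.42×10⁻¹⁴ W
In dBm: 10 log₁₀(4.42×10⁻¹⁴ / 10⁻³) = −103.5 dBm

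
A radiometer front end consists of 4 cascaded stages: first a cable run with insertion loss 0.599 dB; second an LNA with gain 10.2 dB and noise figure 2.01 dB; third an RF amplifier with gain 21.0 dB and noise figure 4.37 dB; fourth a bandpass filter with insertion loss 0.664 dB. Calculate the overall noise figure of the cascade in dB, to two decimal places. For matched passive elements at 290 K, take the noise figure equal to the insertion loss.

Convert to linear (a loss of L dB is a gain of −L dB): F_i = 10^(NF_i/10), G_i = 10^(G_i,dB/10)
  Stage 1: F_1 = 10^(0.599/10) = 1.148, G_1 = 10^(−0.599/10) = 0.8712
  Stage 2: F_2 = 10^(2.01/10) = 1.589, G_2 = 10^(10.2/10) = 10.47
  Stage 3: F_3 = 10^(4.37/10) = 2.735, G_3 = 10^(21.0/10) = 125.9
  Stage 4: F_4 = 10^(0.664/10) = 1.165, G_4 = 10^(−0.664/10) = 0.8582
Friis cascade:
  F = 1.148 + (1.589 − 1)/0.8712 + (2.735 − 1)/9.122 + (1.165 − 1)/1148 = 2.014
NF = 10 log₁₀(2.014) = 3.04 dB

3.04 dB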